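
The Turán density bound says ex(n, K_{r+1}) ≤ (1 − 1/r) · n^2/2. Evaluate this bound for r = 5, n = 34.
Turán density bound = (4/5) · 34^2/2 = 2312/5 ≈ 462.4

Turán's theorem: ex(n, K_{r+1}) is achieved by the complete r-partite Turán graph T(n, r) with parts as balanced as possible, and is at most (1 − 1/r) · n^2/2. For r = 5, n = 34: the density bound is (4/5) · 1156/2 = 2312/5 ≈ 462.4. The integer-valued extremum is e(T(34, 5)) = 462, which is strictly less than the density bound 2312/5 since 5 ∤ 34 (the parts of T(34, 5) cannot all be equal).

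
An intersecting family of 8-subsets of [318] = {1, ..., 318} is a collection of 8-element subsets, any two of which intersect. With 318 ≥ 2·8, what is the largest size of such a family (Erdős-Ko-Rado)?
max |F| = C(317, 7) = 59705636264508

The Erdős-Ko-Rado theorem states: for n ≥ 2k, an intersecting family of k-subsets of an n-element set has size at most C(n − 1, k − 1), with equality for 'star' families {A ⊆ [n] : |A| = k, i ∈ A} (fix an element i). For n = 318, k = 8: C(317, 7) = 59705636264508.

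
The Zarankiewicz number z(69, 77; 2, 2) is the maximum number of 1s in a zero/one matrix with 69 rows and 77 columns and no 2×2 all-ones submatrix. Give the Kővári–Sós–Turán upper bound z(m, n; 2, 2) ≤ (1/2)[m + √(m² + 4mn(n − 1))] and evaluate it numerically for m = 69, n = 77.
z(69, 77; 2, 2) ≤ (1/2)[69 + √(69² + 4·69·77·76)] = (1/2)[69 + √1619913] = 670.879

Kővári–Sós–Turán: let r_1, ..., r_69 be the row sums and z = Σ r_i the total number of 1s. Each pair of columns can share at most one row with both entries 1 (else a 2×2 all-ones block appears), so Σ_i C(r_i, 2) ≤ C(77, 2) = 2926. By convexity Σ_i C(r_i, 2) ≥ 69·C(z/69, 2) = z(z − 69)/(2·69), giving z² − 69z − 69·77·76 ≤ 0 and hence z ≤ (1/2)[69 + √(4761 + 4·403788)] = (1/2)[69 + √1619913] ≈ (1/2)(69 + 1272.758) = 670.879.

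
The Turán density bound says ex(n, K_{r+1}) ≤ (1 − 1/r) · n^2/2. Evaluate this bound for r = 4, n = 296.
Turán density bound = (3/4) · 296^2/2 = 32856

Turán's theorem: ex(n, K_{r+1}) is achieved by the complete r-partite Turán graph T(n, r) with parts as balanced as possible, and is at most (1 − 1/r) · n^2/2. For r = 4, n = 296: the density bound is (3/4) · 87616/2 = 32856. Since 4 ∣ 296, the Turán graph T(296, 4) has parts of equal size 74, and its edge count e(T(296, 4)) = 32856 attains the density bound exactly.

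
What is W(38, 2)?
W(38, 2) = 38 + 1 = 39

A 2-term AP is any pair of integers, so a monochromatic 2-AP exists iff some colour is used at least twice. With 38 colours, the colouring i ↦ i on {1, ..., 38} uses each colour once, avoiding any monochromatic pair, so W(38, 2) > 38. For {1, ..., 39}, pigeonhole forces two integers of the same colour, which form a monochromatic 2-AP. Hence W(38, 2) = 39.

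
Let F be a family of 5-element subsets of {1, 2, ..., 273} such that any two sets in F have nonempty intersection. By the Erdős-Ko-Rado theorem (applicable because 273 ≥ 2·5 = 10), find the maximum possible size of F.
max |F| = C(272, 4) = 223070940

Erdős-Ko-Rado (1961): when n ≥ 2k, max |F| = C(n−1, k−1). The bound is attained by the star {A : i ∈ A} for any fixed i ∈ [n]. Here C(273−1, 5−1) = C(272, 4) = 223070940.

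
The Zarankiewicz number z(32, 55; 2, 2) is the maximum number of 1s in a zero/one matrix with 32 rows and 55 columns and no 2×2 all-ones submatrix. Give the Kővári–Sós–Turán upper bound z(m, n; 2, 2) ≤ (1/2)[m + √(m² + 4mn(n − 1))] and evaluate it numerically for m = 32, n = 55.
z(32, 55; 2, 2) ≤ (1/2)[32 + √(32² + 4·32·55·54)] = (1/2)[32 + √381184] = 324.7005

Kővári–Sós–Turán: let r_1, ..., r_32 be the row sums and z = Σ r_i the total number of 1s. Each pair of columns can share at most one row with both entries 1 (else a 2×2 all-ones block appears), so Σ_i C(r_i, 2) ≤ C(55, 2) = 1485. By convexity Σ_i C(r_i, 2) ≥ 32·C(z/32, 2) = z(z − 32)/(2·32), giving z² − 32z − 32·55·54 ≤ 0 and hence z ≤ (1/2)[32 + √(1024 + 4·95040)] = (1/2)[32 + √381184] ≈ (1/2)(32 + 617.401) = 324.7005.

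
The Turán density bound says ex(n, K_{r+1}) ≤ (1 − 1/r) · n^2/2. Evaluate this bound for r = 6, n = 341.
Turán density bound = (5/6) · 341^2/2 = 581405/12 ≈ 48450.4167

Turán's theorem: ex(n, K_{r+1}) is achieved by the complete r-partite Turán graph T(n, r) with parts as balanced as possible, and is at most (1 − 1/r) · n^2/2. For r = 6, n = 341: the density bound is (5/6) · 116281/2 = 581405/12 ≈ 48450.4167. The integer-valued extremum is e(T(341, 6)) = 48450, which is strictly less than the density bound 581405/12 since 6 ∤ 341 (the parts of T(341, 6) cannot all be equal).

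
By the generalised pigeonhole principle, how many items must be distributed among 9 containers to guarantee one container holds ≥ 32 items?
n = (32 − 1)·9 + 1 = 280

By the generalised pigeonhole principle, to guarantee some box contains ≥ r objects we need more than (r − 1) · k objects total. Threshold: n = (r − 1) · k + 1. With r = 32 and k = 9: n = 31 · 9 + 1 = 279 + 1 = 280. For n = 279 = 31 · 9, we can put exactly 31 objects in every box, avoiding 32 in any single one — so 280 is tight.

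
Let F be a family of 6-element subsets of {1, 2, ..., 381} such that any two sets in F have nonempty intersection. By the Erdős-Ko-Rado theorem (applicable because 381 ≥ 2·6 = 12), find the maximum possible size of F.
max |F| = C(380, 5) = 64307637576

Erdős-Ko-Rado (1961): when n ≥ 2k, max |F| = C(n−1, k−1). The bound is attained by the star {A : i ∈ A} for any fixed i ∈ [n]. Here C(381−1, 6−1) = C(380, 5) = 64307637576.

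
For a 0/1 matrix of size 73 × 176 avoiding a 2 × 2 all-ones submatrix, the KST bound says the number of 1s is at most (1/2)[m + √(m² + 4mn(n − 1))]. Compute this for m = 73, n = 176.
z(73, 176; 2, 2) ≤ (1/2)[73 + √(73² + 4·73·176·175)] = (1/2)[73 + √8998929] = 1536.4107

Kővári–Sós–Turán: let r_1, ..., r_73 be the row sums and z = Σ r_i the total number of 1s. Each pair of columns can share at most one row with both entries 1 (else a 2×2 all-ones block appears), so Σ_i C(r_i, 2) ≤ C(176, 2) = 15400. By convexity Σ_i C(r_i, 2) ≥ 73·C(z/73, 2) = z(z − 73)/(2·73), giving z² − 73z − 73·176·175 ≤ 0 and hence z ≤ (1/2)[73 + √(5329 + 4·2248400)] = (1/2)[73 + √8998929] ≈ (1/2)(73 + 2999.8215) = 1536.4107.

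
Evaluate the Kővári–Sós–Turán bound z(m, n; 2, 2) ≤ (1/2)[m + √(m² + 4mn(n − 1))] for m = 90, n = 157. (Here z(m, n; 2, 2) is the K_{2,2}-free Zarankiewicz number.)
z(90, 157; 2, 2) ≤ (1/2)[90 + √(90² + 4·90·157·156)] = (1/2)[90 + √8825220] = 1530.3636

Kővári–Sós–Turán: let r_1, ..., r_90 be the row sums and z = Σ r_i the total number of 1s. Each pair of columns can share at most one row with both entries 1 (else a 2×2 all-ones block appears), so Σ_i C(r_i, 2) ≤ C(157, 2) = 12246. By convexity Σ_i C(r_i, 2) ≥ 90·C(z/90, 2) = z(z − 90)/(2·90), giving z² − 90z − 90·157·156 ≤ 0 and hence z ≤ (1/2)[90 + √(8100 + 4·2204280)] = (1/2)[90 + √8825220] ≈ (1/2)(90 + 2970.7272) = 1530.3636.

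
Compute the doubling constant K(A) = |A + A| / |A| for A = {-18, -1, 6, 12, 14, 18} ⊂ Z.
K = |A + A| / |A| = 20/6 = 10/3

Enumerate A + A = {a + b : a, b ∈ A}. With |A| = 6, there are |A|^2 = 36 ordered sum pairs; collecting distinct values, A + A = {-36, -19, -12, -6, -4, -2, 0, 5, 11, 12, 13, 17, 18, 20, 24, 26, 28, 30, 32, 36}, so |A + A| = 20. Thus K = 20/6 = 10/3. For comparison, the minimum possible |A + A| over all 6-element sets is 2·6 − 1 = 11 (so min K = 11/6), attained only by arithmetic progressions.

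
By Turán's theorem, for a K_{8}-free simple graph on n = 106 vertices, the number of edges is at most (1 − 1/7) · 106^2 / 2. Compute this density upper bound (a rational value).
Turán density bound = (6/7) · 106^2/2 = 33708/7 ≈ 4815.4286

Turán's theorem: ex(n, K_{r+1}) is achieved by the complete r-partite Turán graph T(n, r) with parts as balanced as possible, and is at most (1 − 1/r) · n^2/2. For r = 7, n = 106: the density bound is (6/7) · 11236/2 = 33708/7 ≈ 4815.4286. The integer-valued extremum is e(T(106, 7)) = 4815, which is strictly less than the density bound 33708/7 since 7 ∤ 106 (the parts of T(106, 7) cannot all be equal).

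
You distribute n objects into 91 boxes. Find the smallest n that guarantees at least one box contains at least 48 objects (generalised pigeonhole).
n = (48 − 1)·91 + 1 = 4278

By the generalised pigeonhole principle, to guarantee some box contains ≥ r objects we need more than (r − 1) · k objects total. Threshold: n = (r − 1) · k + 1. With r = 48 and k = 91: n = 47 · 91 + 1 = 4277 + 1 = 4278. For n = 4277 = 47 · 91, we can put exactly 47 objects in every box, avoiding 48 in any single one — so 4278 is tight.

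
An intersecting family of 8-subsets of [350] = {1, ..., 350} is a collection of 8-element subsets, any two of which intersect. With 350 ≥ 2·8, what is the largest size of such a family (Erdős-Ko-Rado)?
max |F| = C(349, 7) = 117774526188844

The Erdős-Ko-Rado theorem states: for n ≥ 2k, an intersecting family of k-subsets of an n-element set has size at most C(n − 1, k − 1), with equality for 'star' families {A ⊆ [n] : |A| = k, i ∈ A} (fix an element i). For n = 350, k = 8: C(349, 7) = 117774526188844.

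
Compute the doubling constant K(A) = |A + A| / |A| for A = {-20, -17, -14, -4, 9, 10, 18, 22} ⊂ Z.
K = |A + A| / |A| = 32/8 = 4

Enumerate A + A = {a + b : a, b ∈ A}. With |A| = 8, there are |A|^2 = 64 ordered sum pairs; collecting distinct values, A + A = {-40, -37, -34, -31, -28, -24, -21, -18, -11, -10, -8, -7, -5, -4, -2, 1, 2, 4, 5, 6, 8, 14, 18, 19, 20, 27, 28, 31, 32, 36, 40, 44}, so |A + A| = 32. Thus K = 32/8 = 4. For comparison, the minimum possible |A + A| over all 8-element sets is 2·8 − 1 = 15 (so min K = 15/8), attained only by arithmetic progressions.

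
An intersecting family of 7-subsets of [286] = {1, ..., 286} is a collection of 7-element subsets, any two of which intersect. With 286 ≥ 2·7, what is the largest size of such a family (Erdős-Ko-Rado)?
max |F| = C(285, 6) = 705879547660

The Erdős-Ko-Rado theorem states: for n ≥ 2k, an intersecting family of k-subsets of an n-element set has size at most C(n − 1, k − 1), with equality for 'star' families {A ⊆ [n] : |A| = k, i ∈ A} (fix an element i). For n = 286, k = 7: C(285, 6) = 705879547660.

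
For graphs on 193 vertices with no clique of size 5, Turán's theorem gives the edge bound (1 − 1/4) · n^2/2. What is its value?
Turán density bound = (3/4) · 193^2/2 = 111747/8 ≈ 13968.375

Turán's theorem: ex(n, K_{r+1}) is achieved by the complete r-partite Turán graph T(n, r) with parts as balanced as possible, and is at most (1 − 1/r) · n^2/2. For r = 4, n = 193: the density bound is (3/4) · 37249/2 = 111747/8 ≈ 13968.375. The integer-valued extremum is e(T(193, 4)) = 13968, which is strictly less than the density bound 111747/8 since 4 ∤ 193 (the parts of T(193, 4) cannot all be equal).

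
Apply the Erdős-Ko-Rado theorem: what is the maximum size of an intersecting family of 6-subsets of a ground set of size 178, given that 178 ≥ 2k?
max |F| = C(177, 5) = 1367533860

Erdős-Ko-Rado (1961): when n ≥ 2k, max |F| = C(n−1, k−1). The bound is attained by the star {A : i ∈ A} for any fixed i ∈ [n]. Here C(178−1, 6−1) = C(177, 5) = 1367533860.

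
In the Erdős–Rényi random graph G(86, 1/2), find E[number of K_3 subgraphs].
E[# K_3] = C(86, 3) · (1/2)^C(3, 2) = 102340 / 2^3 = 25585/2 = 12792.5

For each 3-subset S of vertices (there are C(86, 3) = 102340 such S), let X_S = 1 if S induces a K_3 (all C(3, 2) = 3 edges present). Then P(X_S = 1) = (1/2)^3 = 1/8. By linearity of expectation, E[# K_3] = C(86, 3) · (1/2)^3 = 102340 / 8 = 25585/2 = 12792.5.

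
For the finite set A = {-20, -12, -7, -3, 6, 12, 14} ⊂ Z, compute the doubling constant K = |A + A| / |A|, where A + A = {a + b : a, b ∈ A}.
K = |A + A| / |A| = 25/7

Enumerate A + A = {a + b : a, b ∈ A}. With |A| = 7, there are |A|^2 = 49 ordered sum pairs; collecting distinct values, A + A = {-40, -32, -27, -24, -23, -19, -15, -14, -10, -8, -6, -1, 0, 2, 3, 5, 7, 9, 11, 12, 18, 20, 24, 26, 28}, so |A + A| = 25. Thus K = 25/7. For comparison, the minimum possible |A + A| over all 7-element sets is 2·7 − 1 = 13 (so min K = 13/7), attained only by arithmetic progressions.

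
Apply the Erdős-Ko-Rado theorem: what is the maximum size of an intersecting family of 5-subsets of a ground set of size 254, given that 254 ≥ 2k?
max |F| = C(253, 4) = 166695375

Erdős-Ko-Rado (1961): when n ≥ 2k, max |F| = C(n−1, k−1). The bound is attained by the star {A : i ∈ A} for any fixed i ∈ [n]. Here C(254−1, 5−1) = C(253, 4) = 166695375.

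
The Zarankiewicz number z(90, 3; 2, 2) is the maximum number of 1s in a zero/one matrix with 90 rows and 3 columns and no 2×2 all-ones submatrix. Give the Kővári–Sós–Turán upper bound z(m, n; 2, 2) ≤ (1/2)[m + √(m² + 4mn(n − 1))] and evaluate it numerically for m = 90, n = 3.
z(90, 3; 2, 2) ≤ (1/2)[90 + √(90² + 4·90·3·2)] = (1/2)[90 + √10260] = 95.6458

Kővári–Sós–Turán: let r_1, ..., r_90 be the row sums and z = Σ r_i the total number of 1s. Each pair of columns can share at most one row with both entries 1 (else a 2×2 all-ones block appears), so Σ_i C(r_i, 2) ≤ C(3, 2) = 3. By convexity Σ_i C(r_i, 2) ≥ 90·C(z/90, 2) = z(z − 90)/(2·90), giving z² − 90z − 90·3·2 ≤ 0 and hence z ≤ (1/2)[90 + √(8100 + 4·540)] = (1/2)[90 + √10260] ≈ (1/2)(90 + 101.2917) = 95.6458.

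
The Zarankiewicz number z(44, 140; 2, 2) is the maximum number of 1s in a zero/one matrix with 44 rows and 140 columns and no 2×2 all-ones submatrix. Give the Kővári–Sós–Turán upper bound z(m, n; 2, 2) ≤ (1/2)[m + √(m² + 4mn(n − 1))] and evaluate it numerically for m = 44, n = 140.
z(44, 140; 2, 2) ≤ (1/2)[44 + √(44² + 4·44·140·139)] = (1/2)[44 + √3426896] = 947.5939

Kővári–Sós–Turán: let r_1, ..., r_44 be the row sums and z = Σ r_i the total number of 1s. Each pair of columns can share at most one row with both entries 1 (else a 2×2 all-ones block appears), so Σ_i C(r_i, 2) ≤ C(140, 2) = 9730. By convexity Σ_i C(r_i, 2) ≥ 44·C(z/44, 2) = z(z − 44)/(2·44), giving z² − 44z − 44·140·139 ≤ 0 and hence z ≤ (1/2)[44 + √(1936 + 4·856240)] = (1/2)[44 + √3426896] ≈ (1/2)(44 + 1851.1877) = 947.5939.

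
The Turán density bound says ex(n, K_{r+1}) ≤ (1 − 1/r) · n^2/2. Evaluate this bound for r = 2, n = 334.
Turán density bound = (1/2) · 334^2/2 = 27889

Turán's theorem: ex(n, K_{r+1}) is achieved by the complete r-partite Turán graph T(n, r) with parts as balanced as possible, and is at most (1 − 1/r) · n^2/2. For r = 2, n = 334: the density bound is (1/2) · 111556/2 = 27889. Since 2 ∣ 334, the Turán graph T(334, 2) has parts of equal size 167, and its edge count e(T(334, 2)) = 27889 attains the density bound exactly.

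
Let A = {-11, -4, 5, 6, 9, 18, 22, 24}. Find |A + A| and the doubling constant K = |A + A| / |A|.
K = |A + A| / |A| = 32/8 = 4

Enumerate A + A = {a + b : a, b ∈ A}. With |A| = 8, there are |A|^2 = 64 ordered sum pairs; collecting distinct values, A + A = {-22, -15, -8, -6, -5, -2, 1, 2, 5, 7, 10, 11, 12, 13, 14, 15, 18, 20, 23, 24, 27, 28, 29, 30, 31, 33, 36, 40, 42, 44, 46, 48}, so |A + A| = 32. Thus K = 32/8 = 4. For comparison, the minimum possible |A + A| over all 8-element sets is 2·8 − 1 = 15 (so min K = 15/8), attained only by arithmetic progressions.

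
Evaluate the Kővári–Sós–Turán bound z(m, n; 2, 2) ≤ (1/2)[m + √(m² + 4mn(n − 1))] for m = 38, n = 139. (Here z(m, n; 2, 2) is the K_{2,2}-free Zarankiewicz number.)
z(38, 139; 2, 2) ≤ (1/2)[38 + √(38² + 4·38·139·138)] = (1/2)[38 + √2917108] = 872.9772

Kővári–Sós–Turán: let r_1, ..., r_38 be the row sums and z = Σ r_i the total number of 1s. Each pair of columns can share at most one row with both entries 1 (else a 2×2 all-ones block appears), so Σ_i C(r_i, 2) ≤ C(139, 2) = 9591. By convexity Σ_i C(r_i, 2) ≥ 38·C(z/38, 2) = z(z − 38)/(2·38), giving z² − 38z − 38·139·138 ≤ 0 and hence z ≤ (1/2)[38 + √(1444 + 4·728916)] = (1/2)[38 + √2917108] ≈ (1/2)(38 + 1707.9543) = 872.9772.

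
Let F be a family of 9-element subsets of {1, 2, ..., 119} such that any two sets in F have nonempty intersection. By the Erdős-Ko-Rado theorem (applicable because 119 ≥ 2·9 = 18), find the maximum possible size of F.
max |F| = C(118, 8) = 731522134278

Erdős-Ko-Rado (1961): when n ≥ 2k, max |F| = C(n−1, k−1). The bound is attained by the star {A : i ∈ A} for any fixed i ∈ [n]. Here C(119−1, 9−1) = C(118, 8) = 731522134278.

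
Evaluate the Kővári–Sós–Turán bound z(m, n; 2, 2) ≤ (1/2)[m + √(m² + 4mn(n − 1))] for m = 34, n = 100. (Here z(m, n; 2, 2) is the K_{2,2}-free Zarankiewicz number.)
z(34, 100; 2, 2) ≤ (1/2)[34 + √(34² + 4·34·100·99)] = (1/2)[34 + √1347556] = 597.4214

Kővári–Sós–Turán: let r_1, ..., r_34 be the row sums and z = Σ r_i the total number of 1s. Each pair of columns can share at most one row with both entries 1 (else a 2×2 all-ones block appears), so Σ_i C(r_i, 2) ≤ C(100, 2) = 4950. By convexity Σ_i C(r_i, 2) ≥ 34·C(z/34, 2) = z(z − 34)/(2·34), giving z² − 34z − 34·100·99 ≤ 0 and hence z ≤ (1/2)[34 + √(1156 + 4·336600)] = (1/2)[34 + √1347556] ≈ (1/2)(34 + 1160.8428) = 597.4214.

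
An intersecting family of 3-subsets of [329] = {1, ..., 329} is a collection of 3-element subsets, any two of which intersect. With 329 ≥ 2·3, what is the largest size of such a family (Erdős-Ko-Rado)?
max |F| = C(328, 2) = 53628

Erdős-Ko-Rado (1961): when n ≥ 2k, max |F| = C(n−1, k−1). The bound is attained by the star {A : i ∈ A} for any fixed i ∈ [n]. Here C(329−1, 3−1) = C(328, 2) = 53628.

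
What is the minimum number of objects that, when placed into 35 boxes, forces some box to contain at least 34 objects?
n = (34 − 1)·35 + 1 = 1156

By the generalised pigeonhole principle, to guarantee some box contains ≥ r objects we need more than (r − 1) · k objects total. Threshold: n = (r − 1) · k + 1. With r = 34 and k = 35: n = 33 · 35 + 1 = 1155 + 1 = 1156. For n = 1155 = 33 · 35, we can put exactly 33 objects in every box, avoiding 34 in any single one — so 1156 is tight.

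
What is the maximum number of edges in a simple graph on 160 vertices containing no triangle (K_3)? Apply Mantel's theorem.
ex(160, K_3) = ⌊160^2/4⌋ = 6400

Mantel (1907): a triangle-free graph on n vertices has at most ⌊n^2/4⌋ edges, with equality for the complete bipartite graph K_{⌊n/2⌋, ⌈n/2⌉}. For n = 160: ⌊160^2/4⌋ = ⌊25600/4⌋ = 6400. The extremal graph is K_{80, 80}, which has 80·80 = 6400 edges.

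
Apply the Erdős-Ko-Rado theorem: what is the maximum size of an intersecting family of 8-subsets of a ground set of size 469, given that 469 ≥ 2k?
max |F| = C(468, 7) = 932635653350544

Erdős-Ko-Rado (1961): when n ≥ 2k, max |F| = C(n−1, k−1). The bound is attained by the star {A : i ∈ A} for any fixed i ∈ [n]. Here C(469−1, 8−1) = C(468, 7) = 932635653350544.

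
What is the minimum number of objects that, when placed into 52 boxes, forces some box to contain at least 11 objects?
n = (11 − 1)·52 + 1 = 521

By the generalised pigeonhole principle, to guarantee some box contains ≥ r objects we need more than (r − 1) · k objects total. Threshold: n = (r − 1) · k + 1. With r = 11 and k = 52: n = 10 · 52 + 1 = 520 + 1 = 521. For n = 520 = 10 · 52, we can put exactly 10 objects in every box, avoiding 11 in any single one — so 521 is tight.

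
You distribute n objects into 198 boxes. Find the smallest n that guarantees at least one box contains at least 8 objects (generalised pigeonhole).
n = (8 − 1)·198 + 1 = 1387

By the generalised pigeonhole principle, to guarantee some box contains ≥ r objects we need more than (r − 1) · k objects total. Threshold: n = (r − 1) · k + 1. With r = 8 and k = 198: n = 7 · 198 + 1 = 1386 + 1 = 1387. For n = 1386 = 7 · 198, we can put exactly 7 objects in every box, avoiding 8 in any single one — so 1387 is tight.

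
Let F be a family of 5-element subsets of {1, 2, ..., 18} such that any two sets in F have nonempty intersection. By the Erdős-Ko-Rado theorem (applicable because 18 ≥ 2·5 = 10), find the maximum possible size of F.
max |F| = C(17, 4) = 2380

The Erdős-Ko-Rado theorem states: for n ≥ 2k, an intersecting family of k-subsets of an n-element set has size at most C(n − 1, k − 1), with equality for 'star' families {A ⊆ [n] : |A| = k, i ∈ A} (fix an element i). For n = 18, k = 5: C(17, 4) = 2380.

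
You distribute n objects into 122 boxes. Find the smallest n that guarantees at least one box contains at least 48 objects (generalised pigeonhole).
n = (48 − 1)·122 + 1 = 5735

By the generalised pigeonhole principle, to guarantee some box contains ≥ r objects we need more than (r − 1) · k objects total. Threshold: n = (r − 1) · k + 1. With r = 48 and k = 122: n = 47 · 122 + 1 = 5734 + 1 = 5735. For n = 5734 = 47 · 122, we can put exactly 47 objects in every box, avoiding 48 in any single one — so 5735 is tight.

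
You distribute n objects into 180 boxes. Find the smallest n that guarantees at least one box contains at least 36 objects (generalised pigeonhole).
n = (36 − 1)·180 + 1 = 6301

By the generalised pigeonhole principle, to guarantee some box contains ≥ r objects we need more than (r − 1) · k objects total. Threshold: n = (r − 1) · k + 1. With r = 36 and k = 180: n = 35 · 180 + 1 = 6300 + 1 = 6301. For n = 6300 = 35 · 180, we can put exactly 35 objects in every box, avoiding 36 in any single one — so 6301 is tight.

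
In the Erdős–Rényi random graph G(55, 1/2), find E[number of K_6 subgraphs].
E[# K_6] = C(55, 6) · (1/2)^C(6, 2) = 28989675 / 2^15 ≈ 884.694672

For each 6-subset S of vertices (there are C(55, 6) = 28989675 such S), let X_S = 1 if S induces a K_6 (all C(6, 2) = 15 edges present). Then P(X_S = 1) = (1/2)^15 = 1/32768. By linearity of expectation, E[# K_6] = C(55, 6) · (1/2)^15 = 28989675 / 32768 ≈ 884.694672.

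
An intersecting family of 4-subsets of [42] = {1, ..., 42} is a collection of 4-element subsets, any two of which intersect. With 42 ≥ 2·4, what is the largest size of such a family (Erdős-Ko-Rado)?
max |F| = C(41, 3) = 10660

The Erdős-Ko-Rado theorem states: for n ≥ 2k, an intersecting family of k-subsets of an n-element set has size at most C(n − 1, k − 1), with equality for 'star' families {A ⊆ [n] : |A| = k, i ∈ A} (fix an element i). For n = 42, k = 4: C(41, 3) = 10660.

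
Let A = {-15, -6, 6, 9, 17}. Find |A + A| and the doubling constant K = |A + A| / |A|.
K = |A + A| / |A| = 15/5 = 3

Enumerate A + A = {a + b : a, b ∈ A}. With |A| = 5, there are |A|^2 = 25 ordered sum pairs; collecting distinct values, A + A = {-30, -21, -12, -9, -6, 0, 2, 3, 11, 12, 15, 18, 23, 26, 34}, so |A + A| = 15. Thus K = 15/5 = 3. For comparison, the minimum possible |A + A| over all 5-element sets is 2·5 − 1 = 9 (so min K = 9/5), attained only by arithmetic progressions.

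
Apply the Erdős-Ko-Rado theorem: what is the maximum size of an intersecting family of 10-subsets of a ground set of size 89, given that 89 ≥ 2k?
max |F| = C(88, 9) = 571350360240

Erdős-Ko-Rado (1961): when n ≥ 2k, max |F| = C(n−1, k−1). The bound is attained by the star {A : i ∈ A} for any fixed i ∈ [n]. Here C(89−1, 10−1) = C(88, 9) = 571350360240.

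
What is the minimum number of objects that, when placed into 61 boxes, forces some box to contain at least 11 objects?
n = (11 − 1)·61 + 1 = 611

By the generalised pigeonhole principle, to guarantee some box contains ≥ r objects we need more than (r − 1) · k objects total. Threshold: n = (r − 1) · k + 1. With r = 11 and k = 61: n = 10 · 61 + 1 = 610 + 1 = 611. For n = 610 = 10 · 61, we can put exactly 10 objects in every box, avoiding 11 in any single one — so 611 is tight.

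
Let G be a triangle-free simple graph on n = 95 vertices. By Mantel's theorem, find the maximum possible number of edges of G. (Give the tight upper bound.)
ex(95, K_3) = ⌊95^2/4⌋ = 2256

Mantel (1907): a triangle-free graph on n vertices has at most ⌊n^2/4⌋ edges, with equality for the complete bipartite graph K_{⌊n/2⌋, ⌈n/2⌉}. For n = 95: ⌊95^2/4⌋ = ⌊9025/4⌋ = 2256. The extremal graph is K_{47, 48}, which has 47·48 = 2256 edges.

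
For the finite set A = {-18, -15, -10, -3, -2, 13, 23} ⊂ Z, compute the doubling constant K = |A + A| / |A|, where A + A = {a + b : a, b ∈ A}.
K = |A + A| / |A| = 26/7

Enumerate A + A = {a + b : a, b ∈ A}. With |A| = 7, there are |A|^2 = 49 ordered sum pairs; collecting distinct values, A + A = {-36, -33, -30, -28, -25, -21, -20, -18, -17, -13, -12, -6, -5, -4, -2, 3, 5, 8, 10, 11, 13, 20, 21, 26, 36, 46}, so |A + A| = 26. Thus K = 26/7. For comparison, the minimum possible |A + A| over all 7-element sets is 2·7 − 1 = 13 (so min K = 13/7), attained only by arithmetic progressions.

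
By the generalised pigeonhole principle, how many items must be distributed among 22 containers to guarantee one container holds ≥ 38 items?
n = (38 − 1)·22 + 1 = 815

By the generalised pigeonhole principle, to guarantee some box contains ≥ r objects we need more than (r − 1) · k objects total. Threshold: n = (r − 1) · k + 1. With r = 38 and k = 22: n = 37 · 22 + 1 = 814 + 1 = 815. For n = 814 = 37 · 22, we can put exactly 37 objects in every box, avoiding 38 in any single one — so 815 is tight.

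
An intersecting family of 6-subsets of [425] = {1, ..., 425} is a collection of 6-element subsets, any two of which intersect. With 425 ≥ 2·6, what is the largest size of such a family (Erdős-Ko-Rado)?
max |F| = C(424, 5) = 111524122584

The Erdős-Ko-Rado theorem states: for n ≥ 2k, an intersecting family of k-subsets of an n-element set has size at most C(n − 1, k − 1), with equality for 'star' families {A ⊆ [n] : |A| = k, i ∈ A} (fix an element i). For n = 425, k = 6: C(424, 5) = 111524122584.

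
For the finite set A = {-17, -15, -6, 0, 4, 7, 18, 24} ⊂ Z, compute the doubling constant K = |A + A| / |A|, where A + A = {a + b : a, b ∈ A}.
K = |A + A| / |A| = 33/8

Enumerate A + A = {a + b : a, b ∈ A}. With |A| = 8, there are |A|^2 = 64 ordered sum pairs; collecting distinct values, A + A = {-34, -32, -30, -23, -21, -17, -15, -13, -12, -11, -10, -8, -6, -2, 0, 1, 3, 4, 7, 8, 9, 11, 12, 14, 18, 22, 24, 25, 28, 31, 36, 42, 48}, so |A + A| = 33. Thus K = 33/8. For comparison, the minimum possible |A + A| over all 8-element sets is 2·8 − 1 = 15 (so min K = 15/8), attained only by arithmetic progressions.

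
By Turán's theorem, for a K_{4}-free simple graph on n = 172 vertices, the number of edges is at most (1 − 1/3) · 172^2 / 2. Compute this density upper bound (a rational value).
Turán density bound = (2/3) · 172^2/2 = 29584/3 ≈ 9861.3333

Turán's theorem: ex(n, K_{r+1}) is achieved by the complete r-partite Turán graph T(n, r) with parts as balanced as possible, and is at most (1 − 1/r) · n^2/2. For r = 3, n = 172: the density bound is (2/3) · 29584/2 = 29584/3 ≈ 9861.3333. The integer-valued extremum is e(T(172, 3)) = 9861, which is strictly less than the density bound 29584/3 since 3 ∤ 172 (the parts of T(172, 3) cannot all be equal).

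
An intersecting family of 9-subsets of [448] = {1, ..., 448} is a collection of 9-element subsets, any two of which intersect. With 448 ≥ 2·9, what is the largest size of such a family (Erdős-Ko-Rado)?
max |F| = C(447, 8) = 37117789203840345

Erdős-Ko-Rado (1961): when n ≥ 2k, max |F| = C(n−1, k−1). The bound is attained by the star {A : i ∈ A} for any fixed i ∈ [n]. Here C(448−1, 9−1) = C(447, 8) = 37117789203840345.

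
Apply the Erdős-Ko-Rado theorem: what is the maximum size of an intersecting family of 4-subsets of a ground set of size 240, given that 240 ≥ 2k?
max |F| = C(239, 3) = 2246839

The Erdős-Ko-Rado theorem states: for n ≥ 2k, an intersecting family of k-subsets of an n-element set has size at most C(n − 1, k − 1), with equality for 'star' families {A ⊆ [n] : |A| = k, i ∈ A} (fix an element i). For n = 240, k = 4: C(239, 3) = 2246839.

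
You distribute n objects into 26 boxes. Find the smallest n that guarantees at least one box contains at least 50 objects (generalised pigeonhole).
n = (50 − 1)·26 + 1 = 1275

By the generalised pigeonhole principle, to guarantee some box contains ≥ r objects we need more than (r − 1) · k objects total. Threshold: n = (r − 1) · k + 1. With r = 50 and k = 26: n = 49 · 26 + 1 = 1274 + 1 = 1275. For n = 1274 = 49 · 26, we can put exactly 49 objects in every box, avoiding 50 in any single one — so 1275 is tight.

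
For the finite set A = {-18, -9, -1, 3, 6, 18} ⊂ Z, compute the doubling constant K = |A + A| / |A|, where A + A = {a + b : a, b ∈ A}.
K = |A + A| / |A| = 20/6 = 10/3

Enumerate A + A = {a + b : a, b ∈ A}. With |A| = 6, there are |A|^2 = 36 ordered sum pairs; collecting distinct values, A + A = {-36, -27, -19, -18, -15, -12, -10, -6, -3, -2, 0, 2, 5, 6, 9, 12, 17, 21, 24, 36}, so |A + A| = 20. Thus K = 20/6 = 10/3. For comparison, the minimum possible |A + A| over all 6-element sets is 2·6 − 1 = 11 (so min K = 11/6), attained only by arithmetic progressions.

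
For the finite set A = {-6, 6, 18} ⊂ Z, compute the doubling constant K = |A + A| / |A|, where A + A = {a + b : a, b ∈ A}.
K = |A + A| / |A| = 5/3

Enumerate A + A = {a + b : a, b ∈ A}. With |A| = 3, there are |A|^2 = 9 ordered sum pairs; collecting distinct values, A + A = {-12, 0, 12, 24, 36}, so |A + A| = 5. Thus K = 5/3. Here |A + A| = 2|A| − 1 = 5, the minimum possible — so K = 5/3 is minimal, which holds iff A is an arithmetic progression.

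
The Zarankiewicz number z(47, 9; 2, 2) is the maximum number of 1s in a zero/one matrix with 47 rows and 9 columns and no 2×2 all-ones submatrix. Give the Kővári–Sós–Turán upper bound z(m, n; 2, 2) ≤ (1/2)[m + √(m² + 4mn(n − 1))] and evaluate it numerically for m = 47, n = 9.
z(47, 9; 2, 2) ≤ (1/2)[47 + √(47² + 4·47·9·8)] = (1/2)[47 + √15745] = 86.2395

Kővári–Sós–Turán: let r_1, ..., r_47 be the row sums and z = Σ r_i the total number of 1s. Each pair of columns can share at most one row with both entries 1 (else a 2×2 all-ones block appears), so Σ_i C(r_i, 2) ≤ C(9, 2) = 36. By convexity Σ_i C(r_i, 2) ≥ 47·C(z/47, 2) = z(z − 47)/(2·47), giving z² − 47z − 47·9·8 ≤ 0 and hence z ≤ (1/2)[47 + √(2209 + 4·3384)] = (1/2)[47 + √15745] ≈ (1/2)(47 + 125.4791) = 86.2395.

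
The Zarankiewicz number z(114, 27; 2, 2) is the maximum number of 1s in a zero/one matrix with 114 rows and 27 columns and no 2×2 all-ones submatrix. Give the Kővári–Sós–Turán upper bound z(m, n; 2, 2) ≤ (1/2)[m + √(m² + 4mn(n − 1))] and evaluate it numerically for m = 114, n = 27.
z(114, 27; 2, 2) ≤ (1/2)[114 + √(114² + 4·114·27·26)] = (1/2)[114 + √333108] = 345.5775

Kővári–Sós–Turán: let r_1, ..., r_114 be the row sums and z = Σ r_i the total number of 1s. Each pair of columns can share at most one row with both entries 1 (else a 2×2 all-ones block appears), so Σ_i C(r_i, 2) ≤ C(27, 2) = 351. By convexity Σ_i C(r_i, 2) ≥ 114·C(z/114, 2) = z(z − 114)/(2·114), giving z² − 114z − 114·27·26 ≤ 0 and hence z ≤ (1/2)[114 + √(12996 + 4·80028)] = (1/2)[114 + √333108] ≈ (1/2)(114 + 577.1551) = 345.5775.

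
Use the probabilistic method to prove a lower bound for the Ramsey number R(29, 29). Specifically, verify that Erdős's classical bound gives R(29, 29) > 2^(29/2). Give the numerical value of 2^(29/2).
2^(29/2) = 23170.475; so R(29, 29) > 23170.475

Colour each edge of K_n uniformly at random with red/blue. The expected number of monochromatic K_29 is C(n, 29) · 2 · 2^(−C(29,2)). If C(n, 29) · 2^(1 − C(29,2)) < 1, then with positive probability no monochromatic K_29 exists, so R(29, 29) > n. The standard estimate C(n, 29) ≤ n^29/29! shows this inequality holds whenever n ≤ 2^(29/2) (since 29! · 2^(C(29,2) − 1) > 2^(29^2/2) ≥ n^29). Hence R(29, 29) > 2^(29/2) = 23170.475.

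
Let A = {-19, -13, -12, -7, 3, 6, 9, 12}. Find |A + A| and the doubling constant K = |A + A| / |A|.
K = |A + A| / |A| = 28/8 = 7/2

Enumerate A + A = {a + b : a, b ∈ A}. With |A| = 8, there are |A|^2 = 64 ordered sum pairs; collecting distinct values, A + A = {-38, -32, -31, -26, -25, -24, -20, -19, -16, -14, -13, -10, -9, -7, -6, -4, -3, -1, 0, 2, 5, 6, 9, 12, 15, 18, 21, 24}, so |A + A| = 28. Thus K = 28/8 = 7/2. For comparison, the minimum possible |A + A| over all 8-element sets is 2·8 − 1 = 15 (so min K = 15/8), attained only by arithmetic progressions.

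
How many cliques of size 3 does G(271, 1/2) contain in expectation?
E[# K_3] = C(271, 3) · (1/2)^C(3, 2) = 3280455 / 2^3 = 410056.875

For each 3-subset S of vertices (there are C(271, 3) = 3280455 such S), let X_S = 1 if S induces a K_3 (all C(3, 2) = 3 edges present). Then P(X_S = 1) = (1/2)^3 = 1/8. By linearity of expectation, E[# K_3] = C(271, 3) · (1/2)^3 = 3280455 / 8 = 410056.875.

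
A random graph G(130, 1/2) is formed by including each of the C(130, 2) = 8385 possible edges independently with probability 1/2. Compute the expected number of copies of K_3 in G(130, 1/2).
E[# K_3] = C(130, 3) · (1/2)^C(3, 2) = 357760 / 2^3 = 44720

For each 3-subset S of vertices (there are C(130, 3) = 357760 such S), let X_S = 1 if S induces a K_3 (all C(3, 2) = 3 edges present). Then P(X_S = 1) = (1/2)^3 = 1/8. By linearity of expectation, E[# K_3] = C(130, 3) · (1/2)^3 = 357760 / 8 = 44720.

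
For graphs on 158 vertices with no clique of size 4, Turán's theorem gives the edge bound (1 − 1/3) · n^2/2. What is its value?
Turán density bound = (2/3) · 158^2/2 = 24964/3 ≈ 8321.3333

Turán's theorem: ex(n, K_{r+1}) is achieved by the complete r-partite Turán graph T(n, r) with parts as balanced as possible, and is at most (1 − 1/r) · n^2/2. For r = 3, n = 158: the density bound is (2/3) · 24964/2 = 24964/3 ≈ 8321.3333. The integer-valued extremum is e(T(158, 3)) = 8321, which is strictly less than the density bound 24964/3 since 3 ∤ 158 (the parts of T(158, 3) cannot all be equal).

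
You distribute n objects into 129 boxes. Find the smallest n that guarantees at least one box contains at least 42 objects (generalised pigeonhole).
n = (42 − 1)·129 + 1 = 5290

By the generalised pigeonhole principle, to guarantee some box contains ≥ r objects we need more than (r − 1) · k objects total. Threshold: n = (r − 1) · k + 1. With r = 42 and k = 129: n = 41 · 129 + 1 = 5289 + 1 = 5290. For n = 5289 = 41 · 129, we can put exactly 41 objects in every box, avoiding 42 in any single one — so 5290 is tight.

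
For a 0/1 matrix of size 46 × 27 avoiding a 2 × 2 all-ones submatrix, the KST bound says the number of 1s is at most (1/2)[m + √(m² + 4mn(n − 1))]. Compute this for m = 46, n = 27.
z(46, 27; 2, 2) ≤ (1/2)[46 + √(46² + 4·46·27·26)] = (1/2)[46 + √131284] = 204.1657

Kővári–Sós–Turán: let r_1, ..., r_46 be the row sums and z = Σ r_i the total number of 1s. Each pair of columns can share at most one row with both entries 1 (else a 2×2 all-ones block appears), so Σ_i C(r_i, 2) ≤ C(27, 2) = 351. By convexity Σ_i C(r_i, 2) ≥ 46·C(z/46, 2) = z(z − 46)/(2·46), giving z² − 46z − 46·27·26 ≤ 0 and hence z ≤ (1/2)[46 + √(2116 + 4·32292)] = (1/2)[46 + √131284] ≈ (1/2)(46 + 362.3313) = 204.1657.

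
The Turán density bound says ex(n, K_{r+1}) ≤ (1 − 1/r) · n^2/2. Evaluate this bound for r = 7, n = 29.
Turán density bound = (6/7) · 29^2/2 = 2523/7 ≈ 360.4286

Turán's theorem: ex(n, K_{r+1}) is achieved by the complete r-partite Turán graph T(n, r) with parts as balanced as possible, and is at most (1 − 1/r) · n^2/2. For r = 7, n = 29: the density bound is (6/7) · 841/2 = 2523/7 ≈ 360.4286. The integer-valued extremum is e(T(29, 7)) = 360, which is strictly less than the density bound 2523/7 since 7 ∤ 29 (the parts of T(29, 7) cannot all be equal).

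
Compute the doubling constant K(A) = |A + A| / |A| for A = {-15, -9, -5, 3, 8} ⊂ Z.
K = |A + A| / |A| = 15/5 = 3

Enumerate A + A = {a + b : a, b ∈ A}. With |A| = 5, there are |A|^2 = 25 ordered sum pairs; collecting distinct values, A + A = {-30, -24, -20, -18, -14, -12, -10, -7, -6, -2, -1, 3, 6, 11, 16}, so |A + A| = 15. Thus K = 15/5 = 3. For comparison, the minimum possible |A + A| over all 5-element sets is 2·5 − 1 = 9 (so min K = 9/5), attained only by arithmetic progressions.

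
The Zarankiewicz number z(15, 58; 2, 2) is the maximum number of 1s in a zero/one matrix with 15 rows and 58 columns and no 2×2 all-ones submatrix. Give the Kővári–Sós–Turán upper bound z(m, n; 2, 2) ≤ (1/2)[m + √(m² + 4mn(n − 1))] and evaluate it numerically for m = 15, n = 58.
z(15, 58; 2, 2) ≤ (1/2)[15 + √(15² + 4·15·58·57)] = (1/2)[15 + √198585] = 230.3144

Kővári–Sós–Turán: let r_1, ..., r_15 be the row sums and z = Σ r_i the total number of 1s. Each pair of columns can share at most one row with both entries 1 (else a 2×2 all-ones block appears), so Σ_i C(r_i, 2) ≤ C(58, 2) = 1653. By convexity Σ_i C(r_i, 2) ≥ 15·C(z/15, 2) = z(z − 15)/(2·15), giving z² − 15z − 15·58·57 ≤ 0 and hence z ≤ (1/2)[15 + √(225 + 4·49590)] = (1/2)[15 + √198585] ≈ (1/2)(15 + 445.6288) = 230.3144.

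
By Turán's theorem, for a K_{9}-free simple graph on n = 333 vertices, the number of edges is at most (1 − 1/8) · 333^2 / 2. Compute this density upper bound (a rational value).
Turán density bound = (7/8) · 333^2/2 = 776223/16 ≈ 48513.9375

Turán's theorem: ex(n, K_{r+1}) is achieved by the complete r-partite Turán graph T(n, r) with parts as balanced as possible, and is at most (1 − 1/r) · n^2/2. For r = 8, n = 333: the density bound is (7/8) · 110889/2 = 776223/16 ≈ 48513.9375. The integer-valued extremum is e(T(333, 8)) = 48513, which is strictly less than the density bound 776223/16 since 8 ∤ 333 (the parts of T(333, 8) cannot all be equal).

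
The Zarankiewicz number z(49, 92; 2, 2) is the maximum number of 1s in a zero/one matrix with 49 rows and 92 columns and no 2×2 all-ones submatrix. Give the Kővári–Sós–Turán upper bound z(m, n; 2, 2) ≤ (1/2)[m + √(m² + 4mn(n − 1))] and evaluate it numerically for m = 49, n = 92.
z(49, 92; 2, 2) ≤ (1/2)[49 + √(49² + 4·49·92·91)] = (1/2)[49 + √1643313] = 665.4589

Kővári–Sós–Turán: let r_1, ..., r_49 be the row sums and z = Σ r_i the total number of 1s. Each pair of columns can share at most one row with both entries 1 (else a 2×2 all-ones block appears), so Σ_i C(r_i, 2) ≤ C(92, 2) = 4186. By convexity Σ_i C(r_i, 2) ≥ 49·C(z/49, 2) = z(z − 49)/(2·49), giving z² − 49z − 49·92·91 ≤ 0 and hence z ≤ (1/2)[49 + √(2401 + 4·410228)] = (1/2)[49 + √1643313] ≈ (1/2)(49 + 1281.9177) = 665.4589.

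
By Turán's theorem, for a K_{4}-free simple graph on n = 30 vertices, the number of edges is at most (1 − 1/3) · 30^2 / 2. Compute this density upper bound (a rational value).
Turán density bound = (2/3) · 30^2/2 = 300

Turán's theorem: ex(n, K_{r+1}) is achieved by the complete r-partite Turán graph T(n, r) with parts as balanced as possible, and is at most (1 − 1/r) · n^2/2. For r = 3, n = 30: the density bound is (2/3) · 900/2 = 300. Since 3 ∣ 30, the Turán graph T(30, 3) has parts of equal size 10, and its edge count e(T(30, 3)) = 300 attains the density bound exactly.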